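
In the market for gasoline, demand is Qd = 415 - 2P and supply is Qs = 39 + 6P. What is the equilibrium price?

P* = 47

Set Qd = Qs: 415 - 2P = 39 + 6P.
376 = 8P, so P* = 47.
Q* = 415 − 2(47) = 321.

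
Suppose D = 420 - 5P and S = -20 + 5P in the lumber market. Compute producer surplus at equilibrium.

Equilibrium: 420 - 5P = -20 + 5P gives P* = 44, Q* = 200.
Supply starts at P = 4 (where S = 0).
PS = ½(44 − 4)(200) = 4000.

Producer surplus = 4000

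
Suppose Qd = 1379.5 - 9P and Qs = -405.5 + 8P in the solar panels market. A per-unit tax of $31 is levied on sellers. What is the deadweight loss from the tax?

Deadweight loss = 34596/17

Pre-tax equilibrium: P* = 105, Q* = 434.5.
Tax on sellers shifts supply to Qs = -405.5 + 8(P − 31) = -653.5 + 8P.
1379.5 - 9P = -653.5 + 8P gives buyer price Pb = 2033/17; sellers receive Ps = 2033/17 − 31 = 1506/17.
New quantity: Q = 1379.5 − 9(2033/17) = 10309/34.
DWL = ½ × 31 × (434.5 − 10309/34) = 34596/17.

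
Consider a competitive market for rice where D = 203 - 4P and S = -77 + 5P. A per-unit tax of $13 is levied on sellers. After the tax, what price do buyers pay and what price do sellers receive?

Buyers pay 115/3, sellers receive 76/3

Pre-tax equilibrium: P* = 280/9, Q* = 707/9.
Tax on sellers shifts supply to S = -77 + 5(P − 13) = -142 + 5P.
203 - 4P = -142 + 5P gives buyer price Pb = 115/3; sellers receive Ps = 115/3 − 13 = 76/3.
New quantity: Q = 203 − 4(115/3) = 149/3.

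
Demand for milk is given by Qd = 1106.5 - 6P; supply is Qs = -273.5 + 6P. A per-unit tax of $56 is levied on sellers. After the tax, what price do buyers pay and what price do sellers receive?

Pre-tax equilibrium: P* = 115, Q* = 416.5.
Tax on sellers shifts supply to Qs = -273.5 + 6(P − 56) = -609.5 + 6P.
1106.5 - 6P = -609.5 + 6P gives buyer price Pb = 143; sellers receive Ps = 143 − 56 = 87.
New quantity: Q = 1106.5 − 6(143) = 248.5.

Buyers pay $143, sellers receive $87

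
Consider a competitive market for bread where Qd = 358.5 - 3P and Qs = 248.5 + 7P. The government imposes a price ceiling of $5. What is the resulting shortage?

Shortage = 60

Equilibrium price would be P* = 11, so the ceiling at 5 binds.
At P = 5: Qd = 358.5 − 3(5) = 343.5, Qs = 248.5 + 7(5) = 283.5.
Shortage = 343.5 − 283.5 = 60.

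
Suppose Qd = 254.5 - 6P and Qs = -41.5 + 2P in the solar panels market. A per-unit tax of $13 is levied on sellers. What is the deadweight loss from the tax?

Pre-tax equilibrium: P* = 37, Q* = 32.5.
Tax on sellers shifts supply to Qs = -41.5 + 2(P − 13) = -67.5 + 2P.
254.5 - 6P = -67.5 + 2P gives buyer price Pb = 40.25; sellers receive Ps = 40.25 − 13 = 27.25.
New quantity: Q = 254.5 − 6(40.25) = 13.
DWL = ½ × 13 × (32.5 − 13) = 126.75.

Deadweight loss = 126.75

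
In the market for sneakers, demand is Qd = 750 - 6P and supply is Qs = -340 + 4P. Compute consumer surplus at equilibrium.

Equilibrium: 750 - 6P = -340 + 4P gives P* = 109, Q* = 96.
Demand choke price (Qd = 0): P = 125.
CS = ½(125 − 109)(96) = 768.

Consumer surplus = 768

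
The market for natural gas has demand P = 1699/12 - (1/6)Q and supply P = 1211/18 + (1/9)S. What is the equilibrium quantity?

Q* = 267.5

Set the two price expressions equal: 1699/12 - (1/6)Q = 1211/18 + (1/9)Q.
2675/36 = (5/18)Q, so Q* = 267.5.
P* = 1699/12 − (1/6)(267.5) = 97.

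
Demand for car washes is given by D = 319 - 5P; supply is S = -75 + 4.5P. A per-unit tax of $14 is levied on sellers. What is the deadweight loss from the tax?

Deadweight loss = 4410/19

Pre-tax equilibrium: P* = 788/19, Q* = 2121/19.
Tax on sellers shifts supply to S = -75 + 4.5(P − 14) = -138 + 4.5P.
319 - 5P = -138 + 4.5P gives buyer price Pb = 914/19; sellers receive Ps = 914/19 − 14 = 648/19.
New quantity: Q = 319 − 5(914/19) = 1491/19.
DWL = ½ × 14 × (2121/19 − 1491/19) = 4410/19.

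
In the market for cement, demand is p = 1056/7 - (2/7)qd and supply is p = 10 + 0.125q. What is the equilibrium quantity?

Set the two price expressions equal: 1056/7 - (2/7)q = 10 + 0.125q.
986/7 = (23/56)q, so q* = 7888/23.
p* = 1056/7 − (2/7)(7888/23) = 1216/23.

q* = 7888/23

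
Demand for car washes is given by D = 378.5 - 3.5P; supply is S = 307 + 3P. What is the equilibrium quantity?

Set D = S: 378.5 - 3.5P = 307 + 3P.
71.5 = 6.5P, so P* = 11.
Q* = 378.5 − 3.5(11) = 340.

Q* = 340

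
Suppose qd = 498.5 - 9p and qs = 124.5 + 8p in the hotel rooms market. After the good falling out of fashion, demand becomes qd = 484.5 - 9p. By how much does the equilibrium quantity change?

Original equilibrium: p* = 22, q* = 300.5.
New equilibrium: 484.5 - 9p = 124.5 + 8p, so 360 = 17p and p' = 360/17; q' = 484.5 − 9(360/17) = 9993/34.
Change in quantity: 9993/34 − 300.5 = -112/17.

Δq = -112/17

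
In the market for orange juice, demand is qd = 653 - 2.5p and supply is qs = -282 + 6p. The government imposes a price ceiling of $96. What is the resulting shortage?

Shortage = 119

Equilibrium price would be p* = 110, so the ceiling at 96 binds.
At p = 96: qd = 653 − 2.5(96) = 413, qs = -282 + 6(96) = 294.
Shortage = 413 − 294 = 119.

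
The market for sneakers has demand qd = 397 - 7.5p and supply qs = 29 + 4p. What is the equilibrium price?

p* = 32

Set qd = qs: 397 - 7.5p = 29 + 4p.
368 = 11.5p, so p* = 32.
q* = 397 − 7.5(32) = 157.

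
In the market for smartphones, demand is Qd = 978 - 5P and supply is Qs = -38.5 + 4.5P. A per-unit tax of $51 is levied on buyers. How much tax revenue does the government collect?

Tax revenue = 312222/19

Pre-tax equilibrium: P* = 107, Q* = 443.
Tax on buyers shifts demand to Qd = 978 − 5(P + 51) = 723 - 5P.
723 - 5P = -38.5 + 4.5P gives seller price Ps = 1523/19; buyers pay Pb = 1523/19 + 51 = 2492/19.
New quantity: Q = 978 − 5(2492/19) = 6122/19.
Revenue = 51 × 6122/19 = 312222/19.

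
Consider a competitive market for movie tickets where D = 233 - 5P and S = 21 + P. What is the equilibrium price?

P* = 106/3

Set D = S: 233 - 5P = 21 + P.
212 = 6P, so P* = 106/3.
Q* = 233 − 5(106/3) = 169/3.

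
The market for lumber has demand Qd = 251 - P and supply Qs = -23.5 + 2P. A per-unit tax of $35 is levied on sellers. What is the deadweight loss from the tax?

Pre-tax equilibrium: P* = 91.5, Q* = 159.5.
Tax on sellers shifts supply to Qs = -23.5 + 2(P − 35) = -93.5 + 2P.
251 - P = -93.5 + 2P gives buyer price Pb = 689/6; sellers receive Ps = 689/6 − 35 = 479/6.
New quantity: Q = 251 − 1(689/6) = 817/6.
DWL = ½ × 35 × (159.5 − 817/6) = 1225/3.

Deadweight loss = 1225/3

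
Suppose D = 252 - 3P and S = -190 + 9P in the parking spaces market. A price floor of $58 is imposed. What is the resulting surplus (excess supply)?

Surplus = 254

Equilibrium price would be P* = 221/6, so the floor at 58 binds.
At P = 58: D = 78, S = 332.
Surplus = 332 − 78 = 254.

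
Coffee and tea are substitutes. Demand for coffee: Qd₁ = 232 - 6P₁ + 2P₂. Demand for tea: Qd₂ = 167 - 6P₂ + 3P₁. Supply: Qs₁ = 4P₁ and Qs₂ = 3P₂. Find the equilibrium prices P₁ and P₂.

P₁ = 173/6, P₂ = 169/6

Market 1: 232 - 6P₁ + 2P₂ = 4P₁ → 10P₁ - 2P₂ = 232.
Market 2: 9P₂ - 3P₁ = 167.
Eliminating P₂: 9×(1) + 2×(2) gives 84P₁ = 2422, so P₁ = 173/6.
Back-substitute into (2): P₂ = (167 + 3×173/6) / 9 = 169/6.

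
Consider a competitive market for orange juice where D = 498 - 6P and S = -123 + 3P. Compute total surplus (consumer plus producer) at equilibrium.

Equilibrium: 498 - 6P = -123 + 3P gives P* = 69, Q* = 84.
Demand choke price: P = 83; supply starts at P = 41.
CS = ½(83 − 69)(84) = 588; PS = ½(69 − 41)(84) = 1176.

Total surplus = 1764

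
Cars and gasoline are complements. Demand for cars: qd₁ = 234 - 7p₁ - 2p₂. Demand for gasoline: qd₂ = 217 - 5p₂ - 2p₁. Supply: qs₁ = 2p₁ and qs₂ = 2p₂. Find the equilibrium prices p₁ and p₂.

Market 1: 234 - 7p₁ - 2p₂ = 2p₁ → 9p₁ + 2p₂ = 234.
Market 2: 7p₂ + 2p₁ = 217.
Eliminating p₂: 7×(1) − 2×(2) gives 59p₁ = 1204, so p₁ = 1204/59.
Back-substitute into (2): p₂ = (217 − 2×1204/59) / 7 = 1485/59.

p₁ = 1204/59, p₂ = 1485/59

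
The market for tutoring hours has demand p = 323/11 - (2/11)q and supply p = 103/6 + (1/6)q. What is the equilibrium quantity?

q* = 35

Set the two price expressions equal: 323/11 - (2/11)q = 103/6 + (1/6)q.
805/66 = (23/66)q, so q* = 35.
p* = 323/11 − (2/11)(35) = 23.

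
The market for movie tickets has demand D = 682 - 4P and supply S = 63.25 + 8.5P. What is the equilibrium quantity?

Q* = 484

Set D = S: 682 - 4P = 63.25 + 8.5P.
618.75 = 12.5P, so P* = 49.5.
Q* = 682 − 4(49.5) = 484.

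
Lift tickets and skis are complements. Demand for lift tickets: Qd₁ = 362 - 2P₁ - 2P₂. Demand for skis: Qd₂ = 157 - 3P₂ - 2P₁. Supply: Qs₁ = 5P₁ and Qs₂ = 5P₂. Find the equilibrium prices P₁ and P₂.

Market 1: 362 - 2P₁ - 2P₂ = 5P₁ → 7P₁ + 2P₂ = 362.
Market 2: 8P₂ + 2P₁ = 157.
Eliminating P₂: 8×(1) − 2×(2) gives 52P₁ = 2582, so P₁ = 1291/26.
Back-substitute into (2): P₂ = (157 − 2×1291/26) / 8 = 375/52.

P₁ = 1291/26, P₂ = 375/52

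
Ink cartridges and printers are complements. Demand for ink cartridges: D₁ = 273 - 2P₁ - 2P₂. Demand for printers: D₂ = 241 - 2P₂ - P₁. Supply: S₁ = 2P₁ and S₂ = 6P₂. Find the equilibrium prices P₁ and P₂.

Market 1: 273 - 2P₁ - 2P₂ = 2P₁ → 4P₁ + 2P₂ = 273.
Market 2: 8P₂ + P₁ = 241.
Eliminating P₂: 8×(1) − 2×(2) gives 30P₁ = 1702, so P₁ = 851/15.
Back-substitute into (2): P₂ = (241 − 1×851/15) / 8 = 691/30.

P₁ = 851/15, P₂ = 691/30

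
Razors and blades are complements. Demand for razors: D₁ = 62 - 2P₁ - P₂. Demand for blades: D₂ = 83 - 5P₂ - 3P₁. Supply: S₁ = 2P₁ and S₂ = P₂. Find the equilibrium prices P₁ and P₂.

Market 1: 62 - 2P₁ - P₂ = 2P₁ → 4P₁ + P₂ = 62.
Market 2: 6P₂ + 3P₁ = 83.
Eliminating P₂: 6×(1) − 1×(2) gives 21P₁ = 289, so P₁ = 289/21.
Back-substitute into (2): P₂ = (83 − 3×289/21) / 6 = 146/21.

P₁ = 289/21, P₂ = 146/21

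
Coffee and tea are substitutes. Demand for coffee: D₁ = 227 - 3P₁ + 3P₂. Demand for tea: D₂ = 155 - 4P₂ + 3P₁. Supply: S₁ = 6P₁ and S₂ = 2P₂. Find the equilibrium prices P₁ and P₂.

Market 1: 227 - 3P₁ + 3P₂ = 6P₁ → 9P₁ - 3P₂ = 227.
Market 2: 6P₂ - 3P₁ = 155.
Eliminating P₂: 6×(1) + 3×(2) gives 45P₁ = 1827, so P₁ = 40.6.
Back-substitute into (2): P₂ = (155 + 3×40.6) / 6 = 692/15.

P₁ = 40.6, P₂ = 692/15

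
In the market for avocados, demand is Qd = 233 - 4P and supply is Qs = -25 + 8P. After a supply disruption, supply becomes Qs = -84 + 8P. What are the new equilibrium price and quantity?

Original equilibrium: P* = 21.5, Q* = 147.
New equilibrium: 233 - 4P = -84 + 8P, so 317 = 12P and P' = 317/12; Q' = 233 − 4(317/12) = 382/3.

P' = 317/12, Q' = 382/3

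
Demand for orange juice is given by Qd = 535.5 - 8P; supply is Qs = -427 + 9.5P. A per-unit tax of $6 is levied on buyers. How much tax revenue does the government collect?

Tax revenue = 14583/35

Pre-tax equilibrium: P* = 55, Q* = 95.5.
Tax on buyers shifts demand to Qd = 535.5 − 8(P + 6) = 487.5 - 8P.
487.5 - 8P = -427 + 9.5P gives seller price Ps = 1829/35; buyers pay Pb = 1829/35 + 6 = 2039/35.
New quantity: Q = 535.5 − 8(2039/35) = 4861/70.
Revenue = 6 × 4861/70 = 14583/35.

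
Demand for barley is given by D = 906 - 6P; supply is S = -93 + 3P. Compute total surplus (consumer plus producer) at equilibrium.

Equilibrium: 906 - 6P = -93 + 3P gives P* = 111, Q* = 240.
Demand choke price: P = 151; supply starts at P = 31.
CS = ½(151 − 111)(240) = 4800; PS = ½(111 − 31)(240) = 9600.

Total surplus = 14400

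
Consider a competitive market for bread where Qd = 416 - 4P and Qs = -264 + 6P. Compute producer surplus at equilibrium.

Producer surplus = 1728

Equilibrium: 416 - 4P = -264 + 6P gives P* = 68, Q* = 144.
Supply starts at P = 44 (where Qs = 0).
PS = ½(68 − 44)(144) = 1728.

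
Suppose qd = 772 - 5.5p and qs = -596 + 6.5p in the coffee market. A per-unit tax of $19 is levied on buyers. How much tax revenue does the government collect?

Tax revenue = 80617/48

Pre-tax equilibrium: p* = 114, q* = 145.
Tax on buyers shifts demand to qd = 772 − 5.5(p + 19) = 667.5 - 5.5p.
667.5 - 5.5p = -596 + 6.5p gives seller price ps = 2527/24; buyers pay pb = 2527/24 + 19 = 2983/24.
New quantity: q = 772 − 5.5(2983/24) = 4243/48.
Revenue = 19 × 4243/48 = 80617/48.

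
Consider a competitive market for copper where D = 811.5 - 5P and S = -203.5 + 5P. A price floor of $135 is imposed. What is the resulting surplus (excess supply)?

Equilibrium price would be P* = 101.5, so the floor at 135 binds.
At P = 135: D = 136.5, S = 471.5.
Surplus = 471.5 − 136.5 = 335.

Surplus = 335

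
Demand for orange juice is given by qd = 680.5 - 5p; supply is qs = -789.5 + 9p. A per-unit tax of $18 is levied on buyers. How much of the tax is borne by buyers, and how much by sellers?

Buyers bear 81/7, sellers bear 45/7

Pre-tax equilibrium: p* = 105, q* = 155.5.
Tax on buyers shifts demand to qd = 680.5 − 5(p + 18) = 590.5 - 5p.
590.5 - 5p = -789.5 + 9p gives seller price ps = 690/7; buyers pay pb = 690/7 + 18 = 816/7.
New quantity: q = 680.5 − 5(816/7) = 1367/14.
Buyer burden = 816/7 − 105 = 81/7; seller burden = 105 − 690/7 = 45/7.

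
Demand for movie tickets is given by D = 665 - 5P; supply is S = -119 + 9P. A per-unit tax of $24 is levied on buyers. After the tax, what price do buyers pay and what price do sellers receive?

Pre-tax equilibrium: P* = 56, Q* = 385.
Tax on buyers shifts demand to D = 665 − 5(P + 24) = 545 - 5P.
545 - 5P = -119 + 9P gives seller price Ps = 332/7; buyers pay Pb = 332/7 + 24 = 500/7.
New quantity: Q = 665 − 5(500/7) = 2155/7.

Buyers pay 500/7, sellers receive 332/7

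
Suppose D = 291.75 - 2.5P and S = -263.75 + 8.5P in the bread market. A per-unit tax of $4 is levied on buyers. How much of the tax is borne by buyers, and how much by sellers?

Buyers bear 34/11, sellers bear 10/11

Pre-tax equilibrium: P* = 50.5, Q* = 165.5.
Tax on buyers shifts demand to D = 291.75 − 2.5(P + 4) = 281.75 - 2.5P.
281.75 - 2.5P = -263.75 + 8.5P gives seller price Ps = 1091/22; buyers pay Pb = 1091/22 + 4 = 1179/22.
New quantity: Q = 291.75 − 2.5(1179/22) = 3471/22.
Buyer burden = 1179/22 − 50.5 = 34/11; seller burden = 50.5 − 1091/22 = 10/11.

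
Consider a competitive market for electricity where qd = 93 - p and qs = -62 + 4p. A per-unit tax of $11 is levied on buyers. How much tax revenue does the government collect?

Tax revenue = 585.2

Pre-tax equilibrium: p* = 31, q* = 62.
Tax on buyers shifts demand to qd = 93 − 1(p + 11) = 82 - p.
82 - p = -62 + 4p gives seller price ps = 28.8; buyers pay pb = 28.8 + 11 = 39.8.
New quantity: q = 93 − 1(39.8) = 53.2.
Revenue = 11 × 53.2 = 585.2.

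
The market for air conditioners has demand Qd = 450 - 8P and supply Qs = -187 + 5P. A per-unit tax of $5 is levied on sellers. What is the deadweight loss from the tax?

Deadweight loss = 500/13

Pre-tax equilibrium: P* = 49, Q* = 58.
Tax on sellers shifts supply to Qs = -187 + 5(P − 5) = -212 + 5P.
450 - 8P = -212 + 5P gives buyer price Pb = 662/13; sellers receive Ps = 662/13 − 5 = 597/13.
New quantity: Q = 450 − 8(662/13) = 554/13.
DWL = ½ × 5 × (58 − 554/13) = 500/13.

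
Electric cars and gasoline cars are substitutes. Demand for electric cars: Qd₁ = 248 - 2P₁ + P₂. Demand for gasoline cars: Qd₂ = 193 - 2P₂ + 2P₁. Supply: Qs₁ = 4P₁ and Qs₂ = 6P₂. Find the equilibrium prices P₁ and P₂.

Market 1: 248 - 2P₁ + P₂ = 4P₁ → 6P₁ - P₂ = 248.
Market 2: 8P₂ - 2P₁ = 193.
Eliminating P₂: 8×(1) + 1×(2) gives 46P₁ = 2177, so P₁ = 2177/46.
Back-substitute into (2): P₂ = (193 + 2×2177/46) / 8 = 827/23.

P₁ = 2177/46, P₂ = 827/23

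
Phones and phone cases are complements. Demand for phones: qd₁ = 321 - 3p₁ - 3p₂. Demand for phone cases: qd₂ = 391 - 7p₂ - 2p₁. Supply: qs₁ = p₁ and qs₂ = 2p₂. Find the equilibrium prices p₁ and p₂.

p₁ = 57.2, p₂ = 461/15

Market 1: 321 - 3p₁ - 3p₂ = p₁ → 4p₁ + 3p₂ = 321.
Market 2: 9p₂ + 2p₁ = 391.
Eliminating p₂: 9×(1) − 3×(2) gives 30p₁ = 1716, so p₁ = 57.2.
Back-substitute into (2): p₂ = (391 − 2×57.2) / 9 = 461/15.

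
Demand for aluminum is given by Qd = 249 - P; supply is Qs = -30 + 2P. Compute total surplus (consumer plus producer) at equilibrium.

Equilibrium: 249 - P = -30 + 2P gives P* = 93, Q* = 156.
Demand choke price: P = 249; supply starts at P = 15.
CS = ½(249 − 93)(156) = 12168; PS = ½(93 − 15)(156) = 6084.

Total surplus = 18252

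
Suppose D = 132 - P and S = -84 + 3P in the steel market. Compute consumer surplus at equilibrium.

Consumer surplus = 3042

Equilibrium: 132 - P = -84 + 3P gives P* = 54, Q* = 78.
Demand choke price (D = 0): P = 132.
CS = ½(132 − 54)(78) = 3042.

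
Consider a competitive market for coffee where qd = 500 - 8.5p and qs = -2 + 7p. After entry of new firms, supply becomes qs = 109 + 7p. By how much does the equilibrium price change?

Original equilibrium: p* = 1004/31, q* = 6966/31.
New equilibrium: 500 - 8.5p = 109 + 7p, so 391 = 15.5p and p' = 782/31; q' = 500 − 8.5(782/31) = 8853/31.
Change in price: 782/31 − 1004/31 = -222/31.

Δp = -222/31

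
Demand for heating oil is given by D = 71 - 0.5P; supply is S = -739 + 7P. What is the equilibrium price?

P* = 108

Set D = S: 71 - 0.5P = -739 + 7P.
810 = 7.5P, so P* = 108.
Q* = 71 − 0.5(108) = 17.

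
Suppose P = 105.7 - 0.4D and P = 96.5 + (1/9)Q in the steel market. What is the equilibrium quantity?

Q* = 18

Set the two price expressions equal: 105.7 - 0.4Q = 96.5 + (1/9)Q.
9.2 = (23/45)Q, so Q* = 18.
P* = 105.7 − (0.4)(18) = 98.5.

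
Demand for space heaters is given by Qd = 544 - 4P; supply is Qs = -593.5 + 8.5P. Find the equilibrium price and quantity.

Set Qd = Qs: 544 - 4P = -593.5 + 8.5P.
1137.5 = 12.5P, so P* = 91.
Q* = 544 − 4(91) = 180.

P* = 91, Q* = 180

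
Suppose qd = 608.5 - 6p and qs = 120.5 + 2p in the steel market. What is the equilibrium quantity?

q* = 242.5

Set qd = qs: 608.5 - 6p = 120.5 + 2p.
488 = 8p, so p* = 61.
q* = 608.5 − 6(61) = 242.5.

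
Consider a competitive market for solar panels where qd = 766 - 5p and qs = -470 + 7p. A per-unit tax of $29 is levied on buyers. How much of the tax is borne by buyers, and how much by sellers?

Buyers bear 203/12, sellers bear 145/12

Pre-tax equilibrium: p* = 103, q* = 251.
Tax on buyers shifts demand to qd = 766 − 5(p + 29) = 621 - 5p.
621 - 5p = -470 + 7p gives seller price ps = 1091/12; buyers pay pb = 1091/12 + 29 = 1439/12.
New quantity: q = 766 − 5(1439/12) = 1997/12.
Buyer burden = 1439/12 − 103 = 203/12; seller burden = 103 − 1091/12 = 145/12.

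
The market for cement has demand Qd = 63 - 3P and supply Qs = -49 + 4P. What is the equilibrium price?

Set Qd = Qs: 63 - 3P = -49 + 4P.
112 = 7P, so P* = 16.
Q* = 63 − 3(16) = 15.

P* = 16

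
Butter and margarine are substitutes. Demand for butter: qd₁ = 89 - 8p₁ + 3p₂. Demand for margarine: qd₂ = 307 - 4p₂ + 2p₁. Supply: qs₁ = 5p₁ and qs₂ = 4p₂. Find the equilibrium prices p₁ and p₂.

Market 1: 89 - 8p₁ + 3p₂ = 5p₁ → 13p₁ - 3p₂ = 89.
Market 2: 8p₂ - 2p₁ = 307.
Eliminating p₂: 8×(1) + 3×(2) gives 98p₁ = 1633, so p₁ = 1633/98.
Back-substitute into (2): p₂ = (307 + 2×1633/98) / 8 = 4169/98.

p₁ = 1633/98, p₂ = 4169/98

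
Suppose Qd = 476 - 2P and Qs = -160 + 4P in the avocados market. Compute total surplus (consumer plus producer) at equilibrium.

Total surplus = 26136

Equilibrium: 476 - 2P = -160 + 4P gives P* = 106, Q* = 264.
Demand choke price: P = 238; supply starts at P = 40.
CS = ½(238 − 106)(264) = 17424; PS = ½(106 − 40)(264) = 8712.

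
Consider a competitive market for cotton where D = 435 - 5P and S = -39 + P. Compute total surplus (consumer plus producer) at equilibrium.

Total surplus = 960

Equilibrium: 435 - 5P = -39 + P gives P* = 79, Q* = 40.
Demand choke price: P = 87; supply starts at P = 39.
CS = ½(87 − 79)(40) = 160; PS = ½(79 − 39)(40) = 800.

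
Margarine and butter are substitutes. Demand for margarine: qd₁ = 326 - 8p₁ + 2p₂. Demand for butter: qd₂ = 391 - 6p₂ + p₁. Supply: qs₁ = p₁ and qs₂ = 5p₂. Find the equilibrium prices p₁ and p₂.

Market 1: 326 - 8p₁ + 2p₂ = p₁ → 9p₁ - 2p₂ = 326.
Market 2: 11p₂ - p₁ = 391.
Eliminating p₂: 11×(1) + 2×(2) gives 97p₁ = 4368, so p₁ = 4368/97.
Back-substitute into (2): p₂ = (391 + 1×4368/97) / 11 = 3845/97.

p₁ = 4368/97, p₂ = 3845/97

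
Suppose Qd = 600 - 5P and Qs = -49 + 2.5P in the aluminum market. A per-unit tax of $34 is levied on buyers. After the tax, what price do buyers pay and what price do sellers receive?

Buyers pay 1468/15, sellers receive 958/15

Pre-tax equilibrium: P* = 1298/15, Q* = 502/3.
Tax on buyers shifts demand to Qd = 600 − 5(P + 34) = 430 - 5P.
430 - 5P = -49 + 2.5P gives seller price Ps = 958/15; buyers pay Pb = 958/15 + 34 = 1468/15.
New quantity: Q = 600 − 5(1468/15) = 332/3.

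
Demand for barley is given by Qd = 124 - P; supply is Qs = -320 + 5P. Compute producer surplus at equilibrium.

Producer surplus = 250

Equilibrium: 124 - P = -320 + 5P gives P* = 74, Q* = 50.
Supply starts at P = 64 (where Qs = 0).
PS = ½(74 − 64)(50) = 250.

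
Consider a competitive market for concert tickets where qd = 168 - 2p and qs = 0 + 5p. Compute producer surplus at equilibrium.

Equilibrium: 168 - 2p = 0 + 5p gives p* = 24, q* = 120.
Supply starts at p = 0 (where qs = 0).
PS = ½(24 − 0)(120) = 1440.

Producer surplus = 1440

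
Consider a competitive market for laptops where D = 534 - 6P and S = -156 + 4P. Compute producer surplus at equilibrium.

Producer surplus = 1800

Equilibrium: 534 - 6P = -156 + 4P gives P* = 69, Q* = 120.
Supply starts at P = 39 (where S = 0).
PS = ½(69 − 39)(120) = 1800.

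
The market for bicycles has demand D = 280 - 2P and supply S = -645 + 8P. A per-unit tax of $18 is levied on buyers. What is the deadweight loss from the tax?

Pre-tax equilibrium: P* = 92.5, Q* = 95.
Tax on buyers shifts demand to D = 280 − 2(P + 18) = 244 - 2P.
244 - 2P = -645 + 8P gives seller price Ps = 88.9; buyers pay Pb = 88.9 + 18 = 106.9.
New quantity: Q = 280 − 2(106.9) = 66.2.
DWL = ½ × 18 × (95 − 66.2) = 259.2.

Deadweight loss = 259.2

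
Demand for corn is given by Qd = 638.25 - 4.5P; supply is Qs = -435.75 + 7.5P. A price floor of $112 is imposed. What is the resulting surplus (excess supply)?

Surplus = 270

Equilibrium price would be P* = 89.5, so the floor at 112 binds.
At P = 112: Qd = 134.25, Qs = 404.25.
Surplus = 404.25 − 134.25 = 270.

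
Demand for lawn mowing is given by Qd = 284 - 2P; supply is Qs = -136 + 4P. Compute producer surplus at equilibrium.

Producer surplus = 2592

Equilibrium: 284 - 2P = -136 + 4P gives P* = 70, Q* = 144.
Supply starts at P = 34 (where Qs = 0).
PS = ½(70 − 34)(144) = 2592.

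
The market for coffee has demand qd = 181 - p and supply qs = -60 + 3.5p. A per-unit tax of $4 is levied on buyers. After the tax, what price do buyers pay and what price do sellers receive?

Buyers pay 170/3, sellers receive 158/3

Pre-tax equilibrium: p* = 482/9, q* = 1147/9.
Tax on buyers shifts demand to qd = 181 − 1(p + 4) = 177 - p.
177 - p = -60 + 3.5p gives seller price ps = 158/3; buyers pay pb = 158/3 + 4 = 170/3.
New quantity: q = 181 − 1(170/3) = 373/3.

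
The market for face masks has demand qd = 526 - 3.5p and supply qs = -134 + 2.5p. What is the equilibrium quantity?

q* = 141

Set qd = qs: 526 - 3.5p = -134 + 2.5p.
660 = 6p, so p* = 110.
q* = 526 − 3.5(110) = 141.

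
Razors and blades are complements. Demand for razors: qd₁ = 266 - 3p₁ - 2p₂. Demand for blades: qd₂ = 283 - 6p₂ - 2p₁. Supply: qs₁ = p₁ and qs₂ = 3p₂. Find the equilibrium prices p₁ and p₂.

Market 1: 266 - 3p₁ - 2p₂ = p₁ → 4p₁ + 2p₂ = 266.
Market 2: 9p₂ + 2p₁ = 283.
Eliminating p₂: 9×(1) − 2×(2) gives 32p₁ = 1828, so p₁ = 57.125.
Back-substitute into (2): p₂ = (283 − 2×57.125) / 9 = 18.75.

p₁ = 57.125, p₂ = 18.75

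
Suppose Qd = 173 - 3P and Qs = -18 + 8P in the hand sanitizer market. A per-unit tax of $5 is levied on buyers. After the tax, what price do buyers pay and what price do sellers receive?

Buyers pay $21, sellers receive $16

Pre-tax equilibrium: P* = 191/11, Q* = 1330/11.
Tax on buyers shifts demand to Qd = 173 − 3(P + 5) = 158 - 3P.
158 - 3P = -18 + 8P gives seller price Ps = 16; buyers pay Pb = 16 + 5 = 21.
New quantity: Q = 173 − 3(21) = 110.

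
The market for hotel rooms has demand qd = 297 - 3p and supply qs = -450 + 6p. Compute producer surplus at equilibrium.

Equilibrium: 297 - 3p = -450 + 6p gives p* = 83, q* = 48.
Supply starts at p = 75 (where qs = 0).
PS = ½(83 − 75)(48) = 192.

Producer surplus = 192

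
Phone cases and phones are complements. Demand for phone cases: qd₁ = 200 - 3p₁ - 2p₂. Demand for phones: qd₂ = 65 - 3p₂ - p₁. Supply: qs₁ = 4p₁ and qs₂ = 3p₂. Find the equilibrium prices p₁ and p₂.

p₁ = 26.75, p₂ = 6.375

Market 1: 200 - 3p₁ - 2p₂ = 4p₁ → 7p₁ + 2p₂ = 200.
Market 2: 6p₂ + p₁ = 65.
Eliminating p₂: 6×(1) − 2×(2) gives 40p₁ = 1070, so p₁ = 26.75.
Back-substitute into (2): p₂ = (65 − 1×26.75) / 6 = 6.375.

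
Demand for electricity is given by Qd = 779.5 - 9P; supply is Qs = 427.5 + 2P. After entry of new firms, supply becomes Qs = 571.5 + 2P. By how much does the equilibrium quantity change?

Original equilibrium: P* = 32, Q* = 491.5.
New equilibrium: 779.5 - 9P = 571.5 + 2P, so 208 = 11P and P' = 208/11; Q' = 779.5 − 9(208/11) = 13405/22.
Change in quantity: 13405/22 − 491.5 = 1296/11.

ΔQ = 1296/11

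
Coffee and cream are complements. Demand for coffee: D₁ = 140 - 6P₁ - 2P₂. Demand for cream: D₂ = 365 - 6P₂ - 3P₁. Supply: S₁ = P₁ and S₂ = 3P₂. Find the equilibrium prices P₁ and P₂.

P₁ = 530/57, P₂ = 2135/57

Market 1: 140 - 6P₁ - 2P₂ = P₁ → 7P₁ + 2P₂ = 140.
Market 2: 9P₂ + 3P₁ = 365.
Eliminating P₂: 9×(1) − 2×(2) gives 57P₁ = 530, so P₁ = 530/57.
Back-substitute into (2): P₂ = (365 − 3×530/57) / 9 = 2135/57.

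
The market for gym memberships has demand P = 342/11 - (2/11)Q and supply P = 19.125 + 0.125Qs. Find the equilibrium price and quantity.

P* = 24, Q* = 39

Set the two price expressions equal: 342/11 - (2/11)Q = 19.125 + 0.125Q.
1053/88 = (27/88)Q, so Q* = 39.
P* = 342/11 − (2/11)(39) = 24.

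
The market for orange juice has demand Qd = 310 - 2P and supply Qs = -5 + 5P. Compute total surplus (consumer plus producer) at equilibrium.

Total surplus = 16940

Equilibrium: 310 - 2P = -5 + 5P gives P* = 45, Q* = 220.
Demand choke price: P = 155; supply starts at P = 1.
CS = ½(155 − 45)(220) = 12100; PS = ½(45 − 1)(220) = 4840.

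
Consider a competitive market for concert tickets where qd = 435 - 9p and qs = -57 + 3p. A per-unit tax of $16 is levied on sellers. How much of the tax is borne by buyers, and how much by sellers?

Pre-tax equilibrium: p* = 41, q* = 66.
Tax on sellers shifts supply to qs = -57 + 3(p − 16) = -105 + 3p.
435 - 9p = -105 + 3p gives buyer price pb = 45; sellers receive ps = 45 − 16 = 29.
New quantity: q = 435 − 9(45) = 30.
Buyer burden = 45 − 41 = 4; seller burden = 41 − 29 = 12.

Buyers bear $4, sellers bear $12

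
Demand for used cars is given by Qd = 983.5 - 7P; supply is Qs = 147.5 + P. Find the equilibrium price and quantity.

P* = 104.5, Q* = 252

Set Qd = Qs: 983.5 - 7P = 147.5 + P.
836 = 8P, so P* = 104.5.
Q* = 983.5 − 7(104.5) = 252.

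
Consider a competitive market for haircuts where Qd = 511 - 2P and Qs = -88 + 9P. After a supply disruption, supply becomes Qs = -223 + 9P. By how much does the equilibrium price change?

ΔP = 135/11

Original equilibrium: P* = 599/11, Q* = 4423/11.
New equilibrium: 511 - 2P = -223 + 9P, so 734 = 11P and P' = 734/11; Q' = 511 − 2(734/11) = 4153/11.
Change in price: 734/11 − 599/11 = 135/11.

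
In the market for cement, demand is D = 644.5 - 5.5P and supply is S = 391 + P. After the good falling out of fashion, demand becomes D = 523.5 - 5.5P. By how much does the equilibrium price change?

ΔP = -242/13

Original equilibrium: P* = 39, Q* = 430.
New equilibrium: 523.5 - 5.5P = 391 + P, so 132.5 = 6.5P and P' = 265/13; Q' = 523.5 − 5.5(265/13) = 5348/13.
Change in price: 265/13 − 39 = -242/13.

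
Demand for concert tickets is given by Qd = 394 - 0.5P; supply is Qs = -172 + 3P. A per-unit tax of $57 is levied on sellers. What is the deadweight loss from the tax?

Pre-tax equilibrium: P* = 1132/7, Q* = 2192/7.
Tax on sellers shifts supply to Qs = -172 + 3(P − 57) = -343 + 3P.
394 - 0.5P = -343 + 3P gives buyer price Pb = 1474/7; sellers receive Ps = 1474/7 − 57 = 1075/7.
New quantity: Q = 394 − 0.5(1474/7) = 2021/7.
DWL = ½ × 57 × (2192/7 − 2021/7) = 9747/14.

Deadweight loss = 9747/14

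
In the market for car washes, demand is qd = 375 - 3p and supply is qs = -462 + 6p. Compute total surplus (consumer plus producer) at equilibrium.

Total surplus = 2304

Equilibrium: 375 - 3p = -462 + 6p gives p* = 93, q* = 96.
Demand choke price: p = 125; supply starts at p = 77.
CS = ½(125 − 93)(96) = 1536; PS = ½(93 − 77)(96) = 768.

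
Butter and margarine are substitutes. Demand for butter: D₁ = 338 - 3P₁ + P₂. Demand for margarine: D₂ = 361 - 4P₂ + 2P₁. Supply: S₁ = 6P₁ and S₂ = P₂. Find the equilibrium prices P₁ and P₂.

P₁ = 2051/43, P₂ = 3925/43

Market 1: 338 - 3P₁ + P₂ = 6P₁ → 9P₁ - P₂ = 338.
Market 2: 5P₂ - 2P₁ = 361.
Eliminating P₂: 5×(1) + 1×(2) gives 43P₁ = 2051, so P₁ = 2051/43.
Back-substitute into (2): P₂ = (361 + 2×2051/43) / 5 = 3925/43.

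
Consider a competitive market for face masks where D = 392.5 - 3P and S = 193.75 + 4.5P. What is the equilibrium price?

P* = 26.5

Set D = S: 392.5 - 3P = 193.75 + 4.5P.
198.75 = 7.5P, so P* = 26.5.
Q* = 392.5 − 3(26.5) = 313.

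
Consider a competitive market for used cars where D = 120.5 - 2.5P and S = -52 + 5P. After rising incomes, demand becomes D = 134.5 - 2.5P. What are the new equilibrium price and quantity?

P' = 373/15, Q' = 217/3

Original equilibrium: P* = 23, Q* = 63.
New equilibrium: 134.5 - 2.5P = -52 + 5P, so 186.5 = 7.5P and P' = 373/15; Q' = 134.5 − 2.5(373/15) = 217/3.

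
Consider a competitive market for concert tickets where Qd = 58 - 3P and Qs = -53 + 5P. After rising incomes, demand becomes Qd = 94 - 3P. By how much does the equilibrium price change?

Original equilibrium: P* = 13.875, Q* = 16.375.
New equilibrium: 94 - 3P = -53 + 5P, so 147 = 8P and P' = 18.375; Q' = 94 − 3(18.375) = 38.875.
Change in price: 18.375 − 13.875 = 4.5.

ΔP = 4.5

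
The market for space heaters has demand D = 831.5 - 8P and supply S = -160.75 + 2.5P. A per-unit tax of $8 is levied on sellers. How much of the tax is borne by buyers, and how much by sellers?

Pre-tax equilibrium: P* = 94.5, Q* = 75.5.
Tax on sellers shifts supply to S = -160.75 + 2.5(P − 8) = -180.75 + 2.5P.
831.5 - 8P = -180.75 + 2.5P gives buyer price Pb = 4049/42; sellers receive Ps = 4049/42 − 8 = 3713/42.
New quantity: Q = 831.5 − 8(4049/42) = 2531/42.
Buyer burden = 4049/42 − 94.5 = 40/21; seller burden = 94.5 − 3713/42 = 128/21.

Buyers bear 40/21, sellers bear 128/21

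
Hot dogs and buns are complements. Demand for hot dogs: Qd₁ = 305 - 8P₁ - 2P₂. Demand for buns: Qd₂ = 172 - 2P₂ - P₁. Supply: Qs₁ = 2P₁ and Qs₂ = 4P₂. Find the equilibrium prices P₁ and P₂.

P₁ = 743/29, P₂ = 1415/58

Market 1: 305 - 8P₁ - 2P₂ = 2P₁ → 10P₁ + 2P₂ = 305.
Market 2: 6P₂ + P₁ = 172.
Eliminating P₂: 6×(1) − 2×(2) gives 58P₁ = 1486, so P₁ = 743/29.
Back-substitute into (2): P₂ = (172 − 1×743/29) / 6 = 1415/58.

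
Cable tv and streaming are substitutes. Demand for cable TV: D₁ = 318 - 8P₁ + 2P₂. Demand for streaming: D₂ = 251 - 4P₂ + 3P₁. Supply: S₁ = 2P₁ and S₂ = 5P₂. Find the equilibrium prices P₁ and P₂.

Market 1: 318 - 8P₁ + 2P₂ = 2P₁ → 10P₁ - 2P₂ = 318.
Market 2: 9P₂ - 3P₁ = 251.
Eliminating P₂: 9×(1) + 2×(2) gives 84P₁ = 3364, so P₁ = 841/21.
Back-substitute into (2): P₂ = (251 + 3×841/21) / 9 = 866/21.

P₁ = 841/21, P₂ = 866/21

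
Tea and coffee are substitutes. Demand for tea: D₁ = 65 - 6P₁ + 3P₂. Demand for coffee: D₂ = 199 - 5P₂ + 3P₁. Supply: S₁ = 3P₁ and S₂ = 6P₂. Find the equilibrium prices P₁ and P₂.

Market 1: 65 - 6P₁ + 3P₂ = 3P₁ → 9P₁ - 3P₂ = 65.
Market 2: 11P₂ - 3P₁ = 199.
Eliminating P₂: 11×(1) + 3×(2) gives 90P₁ = 1312, so P₁ = 656/45.
Back-substitute into (2): P₂ = (199 + 3×656/45) / 11 = 331/15.

P₁ = 656/45, P₂ = 331/15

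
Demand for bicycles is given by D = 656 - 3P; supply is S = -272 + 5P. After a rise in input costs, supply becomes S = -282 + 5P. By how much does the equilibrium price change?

ΔP = 1.25

Original equilibrium: P* = 116, Q* = 308.
New equilibrium: 656 - 3P = -282 + 5P, so 938 = 8P and P' = 117.25; Q' = 656 − 3(117.25) = 304.25.
Change in price: 117.25 − 116 = 1.25.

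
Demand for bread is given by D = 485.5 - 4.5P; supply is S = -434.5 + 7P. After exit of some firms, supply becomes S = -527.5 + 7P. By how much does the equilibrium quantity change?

ΔQ = -837/23

Original equilibrium: P* = 80, Q* = 125.5.
New equilibrium: 485.5 - 4.5P = -527.5 + 7P, so 1013 = 11.5P and P' = 2026/23; Q' = 485.5 − 4.5(2026/23) = 4099/46.
Change in quantity: 4099/46 − 125.5 = -837/23.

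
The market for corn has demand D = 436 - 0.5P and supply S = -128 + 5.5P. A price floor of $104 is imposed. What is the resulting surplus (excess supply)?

Surplus = 60

Equilibrium price would be P* = 94, so the floor at 104 binds.
At P = 104: D = 384, S = 444.
Surplus = 444 − 384 = 60.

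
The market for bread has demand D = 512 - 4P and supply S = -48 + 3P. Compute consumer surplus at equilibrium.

Equilibrium: 512 - 4P = -48 + 3P gives P* = 80, Q* = 192.
Demand choke price (D = 0): P = 128.
CS = ½(128 − 80)(192) = 4608.

Consumer surplus = 4608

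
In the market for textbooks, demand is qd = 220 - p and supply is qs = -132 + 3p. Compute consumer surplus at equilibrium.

Consumer surplus = 8712

Equilibrium: 220 - p = -132 + 3p gives p* = 88, q* = 132.
Demand choke price (qd = 0): p = 220.
CS = ½(220 − 88)(132) = 8712.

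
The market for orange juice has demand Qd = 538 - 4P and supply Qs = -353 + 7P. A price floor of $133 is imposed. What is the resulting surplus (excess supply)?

Equilibrium price would be P* = 81, so the floor at 133 binds.
At P = 133: Qd = 6, Qs = 578.
Surplus = 578 − 6 = 572.

Surplus = 572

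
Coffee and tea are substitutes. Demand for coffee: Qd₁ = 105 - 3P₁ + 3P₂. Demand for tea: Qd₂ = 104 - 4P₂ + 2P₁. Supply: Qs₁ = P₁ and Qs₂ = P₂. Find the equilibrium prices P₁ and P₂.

P₁ = 837/14, P₂ = 313/7

Market 1: 105 - 3P₁ + 3P₂ = P₁ → 4P₁ - 3P₂ = 105.
Market 2: 5P₂ - 2P₁ = 104.
Eliminating P₂: 5×(1) + 3×(2) gives 14P₁ = 837, so P₁ = 837/14.
Back-substitute into (2): P₂ = (104 + 2×837/14) / 5 = 313/7.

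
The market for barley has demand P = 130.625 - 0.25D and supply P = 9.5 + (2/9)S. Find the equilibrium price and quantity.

Set the two price expressions equal: 130.625 - 0.25Q = 9.5 + (2/9)Q.
121.125 = (17/36)Q, so Q* = 256.5.
P* = 130.625 − (0.25)(256.5) = 66.5.

P* = 66.5, Q* = 256.5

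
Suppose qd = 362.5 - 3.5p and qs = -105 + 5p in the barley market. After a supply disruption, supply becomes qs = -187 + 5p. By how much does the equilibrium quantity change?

Δq = -574/17

Original equilibrium: p* = 55, q* = 170.
New equilibrium: 362.5 - 3.5p = -187 + 5p, so 549.5 = 8.5p and p' = 1099/17; q' = 362.5 − 3.5(1099/17) = 2316/17.
Change in quantity: 2316/17 − 170 = -574/17.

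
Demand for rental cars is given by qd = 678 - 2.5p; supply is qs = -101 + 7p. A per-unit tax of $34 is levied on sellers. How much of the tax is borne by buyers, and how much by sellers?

Buyers bear 476/19, sellers bear 170/19

Pre-tax equilibrium: p* = 82, q* = 473.
Tax on sellers shifts supply to qs = -101 + 7(p − 34) = -339 + 7p.
678 - 2.5p = -339 + 7p gives buyer price pb = 2034/19; sellers receive ps = 2034/19 − 34 = 1388/19.
New quantity: q = 678 − 2.5(2034/19) = 7797/19.
Buyer burden = 2034/19 − 82 = 476/19; seller burden = 82 − 1388/19 = 170/19.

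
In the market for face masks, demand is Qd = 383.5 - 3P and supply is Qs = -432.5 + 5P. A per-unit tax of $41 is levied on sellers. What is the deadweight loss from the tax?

Deadweight loss = 1575.9375

Pre-tax equilibrium: P* = 102, Q* = 77.5.
Tax on sellers shifts supply to Qs = -432.5 + 5(P − 41) = -637.5 + 5P.
383.5 - 3P = -637.5 + 5P gives buyer price Pb = 127.625; sellers receive Ps = 127.625 − 41 = 86.625.
New quantity: Q = 383.5 − 3(127.625) = 0.625.
DWL = ½ × 41 × (77.5 − 0.625) = 1575.9375.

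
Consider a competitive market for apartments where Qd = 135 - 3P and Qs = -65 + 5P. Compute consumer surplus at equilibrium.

Equilibrium: 135 - 3P = -65 + 5P gives P* = 25, Q* = 60.
Demand choke price (Qd = 0): P = 45.
CS = ½(45 − 25)(60) = 600.

Consumer surplus = 600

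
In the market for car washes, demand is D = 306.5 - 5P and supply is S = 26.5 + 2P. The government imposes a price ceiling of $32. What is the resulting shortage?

Equilibrium price would be P* = 40, so the ceiling at 32 binds.
At P = 32: D = 306.5 − 5(32) = 146.5, S = 26.5 + 2(32) = 90.5.
Shortage = 146.5 − 90.5 = 56.

Shortage = 56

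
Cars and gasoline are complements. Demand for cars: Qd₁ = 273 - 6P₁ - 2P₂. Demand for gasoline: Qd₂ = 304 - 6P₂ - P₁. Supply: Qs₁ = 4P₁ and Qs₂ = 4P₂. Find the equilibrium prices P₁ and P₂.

P₁ = 1061/49, P₂ = 2767/98

Market 1: 273 - 6P₁ - 2P₂ = 4P₁ → 10P₁ + 2P₂ = 273.
Market 2: 10P₂ + P₁ = 304.
Eliminating P₂: 10×(1) − 2×(2) gives 98P₁ = 2122, so P₁ = 1061/49.
Back-substitute into (2): P₂ = (304 − 1×1061/49) / 10 = 2767/98.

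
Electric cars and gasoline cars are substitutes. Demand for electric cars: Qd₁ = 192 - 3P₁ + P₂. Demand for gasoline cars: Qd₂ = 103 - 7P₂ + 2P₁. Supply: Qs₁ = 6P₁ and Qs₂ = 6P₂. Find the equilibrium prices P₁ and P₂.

P₁ = 22.6, P₂ = 11.4

Market 1: 192 - 3P₁ + P₂ = 6P₁ → 9P₁ - P₂ = 192.
Market 2: 13P₂ - 2P₁ = 103.
Eliminating P₂: 13×(1) + 1×(2) gives 115P₁ = 2599, so P₁ = 22.6.
Back-substitute into (2): P₂ = (103 + 2×22.6) / 13 = 11.4.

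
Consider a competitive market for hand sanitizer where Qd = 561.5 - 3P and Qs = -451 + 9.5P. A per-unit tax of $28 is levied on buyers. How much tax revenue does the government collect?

Pre-tax equilibrium: P* = 81, Q* = 318.5.
Tax on buyers shifts demand to Qd = 561.5 − 3(P + 28) = 477.5 - 3P.
477.5 - 3P = -451 + 9.5P gives seller price Ps = 74.28; buyers pay Pb = 74.28 + 28 = 102.28.
New quantity: Q = 561.5 − 3(102.28) = 254.66.
Revenue = 28 × 254.66 = 7130.48.

Tax revenue = 7130.48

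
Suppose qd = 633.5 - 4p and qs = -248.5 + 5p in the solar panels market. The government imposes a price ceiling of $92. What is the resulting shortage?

Equilibrium price would be p* = 98, so the ceiling at 92 binds.
At p = 92: qd = 633.5 − 4(92) = 265.5, qs = -248.5 + 5(92) = 211.5.
Shortage = 265.5 − 211.5 = 54.

Shortage = 54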